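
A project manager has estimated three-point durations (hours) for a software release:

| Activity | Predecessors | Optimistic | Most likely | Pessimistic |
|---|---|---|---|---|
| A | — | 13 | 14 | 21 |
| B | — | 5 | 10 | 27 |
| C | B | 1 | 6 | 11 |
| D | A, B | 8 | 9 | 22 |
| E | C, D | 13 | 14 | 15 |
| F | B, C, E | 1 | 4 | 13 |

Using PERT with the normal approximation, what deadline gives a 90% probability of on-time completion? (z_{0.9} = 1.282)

49.3 hours

te_A = (13 + 4·14 + 21)/6 = 90/6 = 15; σ²_A = ((21−13)/6)² = 1.778
te_B = (5 + 4·10 + 27)/6 = 72/6 = 12; σ²_B = ((27−5)/6)² = 13.444
te_C = (1 + 4·6 + 11)/6 = 36/6 = 6; σ²_C = ((11−1)/6)² = 2.778
te_D = (8 + 4·9 + 22)/6 = 66/6 = 11; σ²_D = ((22−8)/6)² = 5.444
te_E = (13 + 4·14 + 15)/6 = 84/6 = 14; σ²_E = ((15−13)/6)² = 0.111
te_F = (1 + 4·4 + 13)/6 = 30/6 = 5; σ²_F = ((13−1)/6)² = 4.000

Forward pass:
ES_A = 0; EF_A = 15
ES_B = 0; EF_B = 12
ES_C = 12; EF_C = 12+6 = 18
ES_D = max(EF_A=15, EF_B=12) = 15; EF_D = 15+11 = 26
ES_E = max(EF_C=18, EF_D=26) = 26; EF_E = 26+14 = 40
ES_F = max(EF_B=12, EF_C=18, EF_E=40) = 40; EF_F = 40+5 = 45
Expected project duration μ = 45 hours. Critical path: A → D → E → F.

Variance along critical path = 1.778 + 5.444 + 0.111 + 4.000 = 11.333; σ = 3.367 hours.
D = μ + z·σ = 45 + 1.282·3.367 = 49.3 hours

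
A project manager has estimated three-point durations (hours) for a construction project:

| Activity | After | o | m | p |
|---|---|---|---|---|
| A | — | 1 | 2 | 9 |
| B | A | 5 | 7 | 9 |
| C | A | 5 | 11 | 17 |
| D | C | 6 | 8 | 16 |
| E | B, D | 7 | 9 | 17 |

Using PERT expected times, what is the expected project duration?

33 hours

te_A = (1 + 4·2 + 9)/6 = 18/6 = 3
te_B = (5 + 4·7 + 9)/6 = 42/6 = 7
te_C = (5 + 4·11 + 17)/6 = 66/6 = 11
te_D = (6 + 4·8 + 16)/6 = 54/6 = 9
te_E = (7 + 4·9 + 17)/6 = 60/6 = 10

Forward pass:
ES_A = 0; EF_A = 3
ES_B = 3; EF_B = 3+7 = 10
ES_C = 3; EF_C = 3+11 = 14
ES_D = 14; EF_D = 14+9 = 23
ES_E = max(EF_B=10, EF_D=23) = 23; EF_E = 23+10 = 33
Expected project duration μ = 33 hours. Critical path: A → C → D → E.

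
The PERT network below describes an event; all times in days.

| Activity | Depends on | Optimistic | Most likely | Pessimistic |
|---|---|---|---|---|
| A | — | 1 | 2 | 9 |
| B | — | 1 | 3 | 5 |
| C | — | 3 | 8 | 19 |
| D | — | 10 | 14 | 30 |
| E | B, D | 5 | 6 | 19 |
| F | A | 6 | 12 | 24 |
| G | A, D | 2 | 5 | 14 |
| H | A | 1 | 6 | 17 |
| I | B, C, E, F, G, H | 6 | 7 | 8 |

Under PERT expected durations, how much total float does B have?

13 days

te_A = (1 + 4·2 + 9)/6 = 18/6 = 3
te_B = (1 + 4·3 + 5)/6 = 18/6 = 3
te_C = (3 + 4·8 + 19)/6 = 54/6 = 9
te_D = (10 + 4·14 + 30)/6 = 96/6 = 16
te_E = (5 + 4·6 + 19)/6 = 48/6 = 8
te_F = (6 + 4·12 + 24)/6 = 78/6 = 13
te_G = (2 + 4·5 + 14)/6 = 36/6 = 6
te_H = (1 + 4·6 + 17)/6 = 42/6 = 7
te_I = (6 + 4·7 + 8)/6 = 42/6 = 7

Forward pass:
ES_A = 0; EF_A = 3
ES_B = 0; EF_B = 3
ES_C = 0; EF_C = 9
ES_D = 0; EF_D = 16
ES_E = max(EF_B=3, EF_D=16) = 16; EF_E = 16+8 = 24
ES_F = 3; EF_F = 3+13 = 16
ES_G = max(EF_A=3, EF_D=16) = 16; EF_G = 16+6 = 22
ES_H = 3; EF_H = 3+7 = 10
ES_I = max(EF_B=3, EF_C=9, EF_E=24, EF_F=16, EF_G=22, EF_H=10) = 24; EF_I = 24+7 = 31
Expected project duration μ = 31 days. Critical path: D → E → I.

Backward pass:
LF_I = 31; LS_I = 31−7 = 24
LF_H = LS_I = 24; LS_H = 24−7 = 17
LF_G = LS_I = 24; LS_G = 24−6 = 18
LF_F = LS_I = 24; LS_F = 24−13 = 11
LF_E = LS_I = 24; LS_E = 24−8 = 16
LF_D = min(LS_E=16, LS_G=18) = 16; LS_D = 16−16 = 0
LF_C = LS_I = 24; LS_C = 24−9 = 15
LF_B = min(LS_E=16, LS_I=24) = 16; LS_B = 16−3 = 13
LF_A = min(LS_F=11, LS_G=18, LS_H=17) = 11; LS_A = 11−3 = 8
Slack_B = LS_B − ES_B = 13 − 0 = 13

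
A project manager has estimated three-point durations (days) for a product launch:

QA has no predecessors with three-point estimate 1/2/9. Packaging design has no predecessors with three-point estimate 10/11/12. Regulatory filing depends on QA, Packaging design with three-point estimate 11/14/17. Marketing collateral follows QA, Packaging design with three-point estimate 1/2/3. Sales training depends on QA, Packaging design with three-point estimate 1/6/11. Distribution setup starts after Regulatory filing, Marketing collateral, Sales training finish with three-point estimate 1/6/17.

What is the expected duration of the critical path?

te_QA = (1 + 4·2 + 9)/6 = 18/6 = 3
te_Packaging design = (10 + 4·11 + 12)/6 = 66/6 = 11
te_Regulatory filing = (11 + 4·14 + 17)/6 = 84/6 = 14
te_Marketing collateral = (1 + 4·2 + 3)/6 = 12/6 = 2
te_Sales training = (1 + 4·6 + 11)/6 = 36/6 = 6
te_Distribution setup = (1 + 4·6 + 17)/6 = 42/6 = 7

Forward pass:
ES_QA = 0; EF_QA = 3
ES_Packaging design = 0; EF_Packaging design = 11
ES_Regulatory filing = max(EF_QA=3, EF_Packaging design=11) = 11; EF_Regulatory filing = 11+14 = 25
ES_Marketing collateral = max(EF_QA=3, EF_Packaging design=11) = 11; EF_Marketing collateral = 11+2 = 13
ES_Sales training = max(EF_QA=3, EF_Packaging design=11) = 11; EF_Sales training = 11+6 = 17
ES_Distribution setup = max(EF_Regulatory filing=25, EF_Marketing collateral=13, EF_Sales training=17) = 25; EF_Distribution setup = 25+7 = 32
Expected project duration μ = 32 days. Critical path: Packaging design → Regulatory filing → Distribution setup.

32 days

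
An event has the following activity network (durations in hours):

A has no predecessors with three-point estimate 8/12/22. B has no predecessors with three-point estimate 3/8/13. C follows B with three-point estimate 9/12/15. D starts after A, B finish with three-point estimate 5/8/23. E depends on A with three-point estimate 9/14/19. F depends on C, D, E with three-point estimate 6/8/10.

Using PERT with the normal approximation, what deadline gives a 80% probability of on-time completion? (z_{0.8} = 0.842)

37.5 hours

te_A = (8 + 4·12 + 22)/6 = 78/6 = 13; σ²_A = ((22−8)/6)² = 5.444
te_B = (3 + 4·8 + 13)/6 = 48/6 = 8; σ²_B = ((13−3)/6)² = 2.778
te_C = (9 + 4·12 + 15)/6 = 72/6 = 12; σ²_C = ((15−9)/6)² = 1.000
te_D = (5 + 4·8 + 23)/6 = 60/6 = 10; σ²_D = ((23−5)/6)² = 9.000
te_E = (9 + 4·14 + 19)/6 = 84/6 = 14; σ²_E = ((19−9)/6)² = 2.778
te_F = (6 + 4·8 + 10)/6 = 48/6 = 8; σ²_F = ((10−6)/6)² = 0.444

Forward pass:
ES_A = 0; EF_A = 13
ES_B = 0; EF_B = 8
ES_C = 8; EF_C = 8+12 = 20
ES_D = max(EF_A=13, EF_B=8) = 13; EF_D = 13+10 = 23
ES_E = 13; EF_E = 13+14 = 27
ES_F = max(EF_C=20, EF_D=23, EF_E=27) = 27; EF_F = 27+8 = 35
Expected project duration μ = 35 hours. Critical path: A → E → F.

Variance along critical path = 5.444 + 2.778 + 0.444 = 8.667; σ = 2.944 hours.
D = μ + z·σ = 35 + 0.842·2.944 = 37.5 hours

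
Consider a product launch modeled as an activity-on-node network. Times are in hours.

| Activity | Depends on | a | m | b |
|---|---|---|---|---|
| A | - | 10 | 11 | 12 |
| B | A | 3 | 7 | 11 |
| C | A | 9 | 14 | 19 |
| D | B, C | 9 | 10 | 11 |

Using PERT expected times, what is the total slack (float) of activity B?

te_A = (10 + 4·11 + 12)/6 = 66/6 = 11
te_B = (3 + 4·7 + 11)/6 = 42/6 = 7
te_C = (9 + 4·14 + 19)/6 = 84/6 = 14
te_D = (9 + 4·10 + 11)/6 = 60/6 = 10

Forward pass:
ES_A = 0; EF_A = 11
ES_B = 11; EF_B = 11+7 = 18
ES_C = 11; EF_C = 11+14 = 25
ES_D = max(EF_B=18, EF_C=25) = 25; EF_D = 25+10 = 35
Expected project duration μ = 35 hours. Critical path: A → C → D.

Backward pass:
LF_D = 35; LS_D = 35−10 = 25
LF_C = LS_D = 25; LS_C = 25−14 = 11
LF_B = LS_D = 25; LS_B = 25−7 = 18
LF_A = min(LS_B=18, LS_C=11) = 11; LS_A = 11−11 = 0
Slack_B = LS_B − ES_B = 18 − 11 = 7

7 hours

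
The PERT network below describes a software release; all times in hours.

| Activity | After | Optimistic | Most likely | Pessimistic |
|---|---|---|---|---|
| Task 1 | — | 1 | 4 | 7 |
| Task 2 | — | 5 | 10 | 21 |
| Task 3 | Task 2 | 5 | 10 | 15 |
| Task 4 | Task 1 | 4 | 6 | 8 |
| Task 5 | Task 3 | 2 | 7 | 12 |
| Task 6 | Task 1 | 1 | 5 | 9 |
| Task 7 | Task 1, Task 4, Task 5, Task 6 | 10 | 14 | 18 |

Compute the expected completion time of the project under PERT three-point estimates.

te_Task 1 = (1 + 4·4 + 7)/6 = 24/6 = 4
te_Task 2 = (5 + 4·10 + 21)/6 = 66/6 = 11
te_Task 3 = (5 + 4·10 + 15)/6 = 60/6 = 10
te_Task 4 = (4 + 4·6 + 8)/6 = 36/6 = 6
te_Task 5 = (2 + 4·7 + 12)/6 = 42/6 = 7
te_Task 6 = (1 + 4·5 + 9)/6 = 30/6 = 5
te_Task 7 = (10 + 4·14 + 18)/6 = 84/6 = 14

Forward pass:
ES_Task 1 = 0; EF_Task 1 = 4
ES_Task 2 = 0; EF_Task 2 = 11
ES_Task 3 = 11; EF_Task 3 = 11+10 = 21
ES_Task 4 = 4; EF_Task 4 = 4+6 = 10
ES_Task 5 = 21; EF_Task 5 = 21+7 = 28
ES_Task 6 = 4; EF_Task 6 = 4+5 = 9
ES_Task 7 = max(EF_Task 1=4, EF_Task 4=10, EF_Task 5=28, EF_Task 6=9) = 28; EF_Task 7 = 28+14 = 42
Expected project duration μ = 42 hours. Critical path: Task 2 → Task 3 → Task 5 → Task 7.

42 hours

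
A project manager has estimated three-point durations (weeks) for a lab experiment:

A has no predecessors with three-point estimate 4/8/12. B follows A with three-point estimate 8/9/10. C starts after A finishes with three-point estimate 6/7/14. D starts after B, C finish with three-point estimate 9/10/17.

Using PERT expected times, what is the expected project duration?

28 weeks

te_A = (4 + 4·8 + 12)/6 = 48/6 = 8
te_B = (8 + 4·9 + 10)/6 = 54/6 = 9
te_C = (6 + 4·7 + 14)/6 = 48/6 = 8
te_D = (9 + 4·10 + 17)/6 = 66/6 = 11

Forward pass:
ES_A = 0; EF_A = 8
ES_B = 8; EF_B = 8+9 = 17
ES_C = 8; EF_C = 8+8 = 16
ES_D = max(EF_B=17, EF_C=16) = 17; EF_D = 17+11 = 28
Expected project duration μ = 28 weeks. Critical path: A → B → D.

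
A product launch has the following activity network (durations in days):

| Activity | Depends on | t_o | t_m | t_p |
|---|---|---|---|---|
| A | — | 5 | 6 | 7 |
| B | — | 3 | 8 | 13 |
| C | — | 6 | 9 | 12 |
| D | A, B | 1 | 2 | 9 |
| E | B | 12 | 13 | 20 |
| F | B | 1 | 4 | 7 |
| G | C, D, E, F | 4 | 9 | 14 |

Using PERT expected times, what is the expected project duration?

31 days

te_A = (5 + 4·6 + 7)/6 = 36/6 = 6
te_B = (3 + 4·8 + 13)/6 = 48/6 = 8
te_C = (6 + 4·9 + 12)/6 = 54/6 = 9
te_D = (1 + 4·2 + 9)/6 = 18/6 = 3
te_E = (12 + 4·13 + 20)/6 = 84/6 = 14
te_F = (1 + 4·4 + 7)/6 = 24/6 = 4
te_G = (4 + 4·9 + 14)/6 = 54/6 = 9

Forward pass:
ES_A = 0; EF_A = 6
ES_B = 0; EF_B = 8
ES_C = 0; EF_C = 9
ES_D = max(EF_A=6, EF_B=8) = 8; EF_D = 8+3 = 11
ES_E = 8; EF_E = 8+14 = 22
ES_F = 8; EF_F = 8+4 = 12
ES_G = max(EF_C=9, EF_D=11, EF_E=22, EF_F=12) = 22; EF_G = 22+9 = 31
Expected project duration μ = 31 days. Critical path: B → E → G.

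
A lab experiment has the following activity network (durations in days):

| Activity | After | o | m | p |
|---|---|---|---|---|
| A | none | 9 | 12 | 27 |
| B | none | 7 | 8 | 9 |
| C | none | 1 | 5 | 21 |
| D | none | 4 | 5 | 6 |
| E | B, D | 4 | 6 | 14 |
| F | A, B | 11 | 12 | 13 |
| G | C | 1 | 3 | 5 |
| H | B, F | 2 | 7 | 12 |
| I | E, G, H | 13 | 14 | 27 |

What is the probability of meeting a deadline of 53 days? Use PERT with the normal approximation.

0.832

te_A = (9 + 4·12 + 27)/6 = 84/6 = 14; σ²_A = ((27−9)/6)² = 9.000
te_B = (7 + 4·8 + 9)/6 = 48/6 = 8; σ²_B = ((9−7)/6)² = 0.111
te_C = (1 + 4·5 + 21)/6 = 42/6 = 7; σ²_C = ((21−1)/6)² = 11.111
te_D = (4 + 4·5 + 6)/6 = 30/6 = 5; σ²_D = ((6−4)/6)² = 0.111
te_E = (4 + 4·6 + 14)/6 = 42/6 = 7; σ²_E = ((14−4)/6)² = 2.778
te_F = (11 + 4·12 + 13)/6 = 72/6 = 12; σ²_F = ((13−11)/6)² = 0.111
te_G = (1 + 4·3 + 5)/6 = 18/6 = 3; σ²_G = ((5−1)/6)² = 0.444
te_H = (2 + 4·7 + 12)/6 = 42/6 = 7; σ²_H = ((12−2)/6)² = 2.778
te_I = (13 + 4·14 + 27)/6 = 96/6 = 16; σ²_I = ((27−13)/6)² = 5.444

Forward pass:
ES_A = 0; EF_A = 14
ES_B = 0; EF_B = 8
ES_C = 0; EF_C = 7
ES_D = 0; EF_D = 5
ES_E = max(EF_B=8, EF_D=5) = 8; EF_E = 8+7 = 15
ES_F = max(EF_A=14, EF_B=8) = 14; EF_F = 14+12 = 26
ES_G = 7; EF_G = 7+3 = 10
ES_H = max(EF_B=8, EF_F=26) = 26; EF_H = 26+7 = 33
ES_I = max(EF_E=15, EF_G=10, EF_H=33) = 33; EF_I = 33+16 = 49
Expected project duration μ = 49 days. Critical path: A → F → H → I.

Variance along critical path = 9.000 + 0.111 + 2.778 + 5.444 = 17.333; σ = √17.333 = 4.163 days.
Z = (53 − 49) / 4.163 = 0.961
P(T ≤ 53) = Φ(0.961) ≈ 0.832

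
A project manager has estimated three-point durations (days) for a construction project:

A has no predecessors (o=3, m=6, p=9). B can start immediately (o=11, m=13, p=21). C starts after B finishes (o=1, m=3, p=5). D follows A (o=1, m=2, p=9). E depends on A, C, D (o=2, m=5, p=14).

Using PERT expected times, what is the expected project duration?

te_A = (3 + 4·6 + 9)/6 = 36/6 = 6
te_B = (11 + 4·13 + 21)/6 = 84/6 = 14
te_C = (1 + 4·3 + 5)/6 = 18/6 = 3
te_D = (1 + 4·2 + 9)/6 = 18/6 = 3
te_E = (2 + 4·5 + 14)/6 = 36/6 = 6

Forward pass:
ES_A = 0; EF_A = 6
ES_B = 0; EF_B = 14
ES_C = 14; EF_C = 14+3 = 17
ES_D = 6; EF_D = 6+3 = 9
ES_E = max(EF_A=6, EF_C=17, EF_D=9) = 17; EF_E = 17+6 = 23
Expected project duration μ = 23 days. Critical path: B → C → E.

23 days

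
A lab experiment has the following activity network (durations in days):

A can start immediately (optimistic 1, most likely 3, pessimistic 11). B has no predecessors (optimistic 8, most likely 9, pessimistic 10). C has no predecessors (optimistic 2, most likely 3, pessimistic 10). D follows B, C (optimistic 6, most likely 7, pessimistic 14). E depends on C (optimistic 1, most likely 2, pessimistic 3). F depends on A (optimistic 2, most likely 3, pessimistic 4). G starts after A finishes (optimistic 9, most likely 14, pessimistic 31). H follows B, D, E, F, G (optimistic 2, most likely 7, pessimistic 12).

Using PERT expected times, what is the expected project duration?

27 days

te_A = (1 + 4·3 + 11)/6 = 24/6 = 4
te_B = (8 + 4·9 + 10)/6 = 54/6 = 9
te_C = (2 + 4·3 + 10)/6 = 24/6 = 4
te_D = (6 + 4·7 + 14)/6 = 48/6 = 8
te_E = (1 + 4·2 + 3)/6 = 12/6 = 2
te_F = (2 + 4·3 + 4)/6 = 18/6 = 3
te_G = (9 + 4·14 + 31)/6 = 96/6 = 16
te_H = (2 + 4·7 + 12)/6 = 42/6 = 7

Forward pass:
ES_A = 0; EF_A = 4
ES_B = 0; EF_B = 9
ES_C = 0; EF_C = 4
ES_D = max(EF_B=9, EF_C=4) = 9; EF_D = 9+8 = 17
ES_E = 4; EF_E = 4+2 = 6
ES_F = 4; EF_F = 4+3 = 7
ES_G = 4; EF_G = 4+16 = 20
ES_H = max(EF_B=9, EF_D=17, EF_E=6, EF_F=7, EF_G=20) = 20; EF_H = 20+7 = 27
Expected project duration μ = 27 days. Critical path: A → G → H.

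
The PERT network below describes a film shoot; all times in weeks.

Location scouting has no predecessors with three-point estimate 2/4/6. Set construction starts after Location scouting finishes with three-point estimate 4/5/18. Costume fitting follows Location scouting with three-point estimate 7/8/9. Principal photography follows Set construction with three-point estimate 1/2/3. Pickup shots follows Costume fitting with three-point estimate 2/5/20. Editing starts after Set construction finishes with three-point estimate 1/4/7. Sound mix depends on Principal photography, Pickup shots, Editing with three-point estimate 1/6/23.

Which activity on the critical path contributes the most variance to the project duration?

Sound mix

te_Location scouting = (2 + 4·4 + 6)/6 = 24/6 = 4; σ²_Location scouting = ((6−2)/6)² = 0.444
te_Set construction = (4 + 4·5 + 18)/6 = 42/6 = 7; σ²_Set construction = ((18−4)/6)² = 5.444
te_Costume fitting = (7 + 4·8 + 9)/6 = 48/6 = 8; σ²_Costume fitting = ((9−7)/6)² = 0.111
te_Principal photography = (1 + 4·2 + 3)/6 = 12/6 = 2; σ²_Principal photography = ((3−1)/6)² = 0.111
te_Pickup shots = (2 + 4·5 + 20)/6 = 42/6 = 7; σ²_Pickup shots = ((20−2)/6)² = 9.000
te_Editing = (1 + 4·4 + 7)/6 = 24/6 = 4; σ²_Editing = ((7−1)/6)² = 1.000
te_Sound mix = (1 + 4·6 + 23)/6 = 48/6 = 8; σ²_Sound mix = ((23−1)/6)² = 13.444

Forward pass:
ES_Location scouting = 0; EF_Location scouting = 4
ES_Set construction = 4; EF_Set construction = 4+7 = 11
ES_Costume fitting = 4; EF_Costume fitting = 4+8 = 12
ES_Principal photography = 11; EF_Principal photography = 11+2 = 13
ES_Pickup shots = 12; EF_Pickup shots = 12+7 = 19
ES_Editing = 11; EF_Editing = 11+4 = 15
ES_Sound mix = max(EF_Principal photography=13, EF_Pickup shots=19, EF_Editing=15) = 19; EF_Sound mix = 19+8 = 27
Expected project duration μ = 27 weeks. Critical path: Location scouting → Costume fitting → Pickup shots → Sound mix.

Variances on critical path: σ²_Location scouting=0.444, σ²_Costume fitting=0.111, σ²_Pickup shots=9.000, σ²_Sound mix=13.444.
Largest is σ²_Sound mix = 13.444.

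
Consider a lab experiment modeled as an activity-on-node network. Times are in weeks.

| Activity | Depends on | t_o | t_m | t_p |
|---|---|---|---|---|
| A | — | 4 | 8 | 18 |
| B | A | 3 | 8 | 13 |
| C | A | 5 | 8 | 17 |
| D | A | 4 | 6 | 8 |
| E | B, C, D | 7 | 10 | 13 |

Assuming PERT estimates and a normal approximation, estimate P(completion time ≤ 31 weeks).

te_A = (4 + 4·8 + 18)/6 = 54/6 = 9; σ²_A = ((18−4)/6)² = 5.444
te_B = (3 + 4·8 + 13)/6 = 48/6 = 8; σ²_B = ((13−3)/6)² = 2.778
te_C = (5 + 4·8 + 17)/6 = 54/6 = 9; σ²_C = ((17−5)/6)² = 4.000
te_D = (4 + 4·6 + 8)/6 = 36/6 = 6; σ²_D = ((8−4)/6)² = 0.444
te_E = (7 + 4·10 + 13)/6 = 60/6 = 10; σ²_E = ((13−7)/6)² = 1.000

Forward pass:
ES_A = 0; EF_A = 9
ES_B = 9; EF_B = 9+8 = 17
ES_C = 9; EF_C = 9+9 = 18
ES_D = 9; EF_D = 9+6 = 15
ES_E = max(EF_B=17, EF_C=18, EF_D=15) = 18; EF_E = 18+10 = 28
Expected project duration μ = 28 weeks. Critical path: A → C → E.

Variance along critical path = 5.444 + 4.000 + 1.000 = 10.444; σ = √10.444 = 3.232 weeks.
Z = (31 − 28) / 3.232 = 0.928
P(T ≤ 31) = Φ(0.928) ≈ 0.823

0.823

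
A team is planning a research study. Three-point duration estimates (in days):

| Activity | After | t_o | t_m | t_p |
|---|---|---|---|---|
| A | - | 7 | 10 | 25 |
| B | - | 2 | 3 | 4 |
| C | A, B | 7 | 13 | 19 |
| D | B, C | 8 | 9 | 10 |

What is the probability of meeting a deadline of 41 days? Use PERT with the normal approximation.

te_A = (7 + 4·10 + 25)/6 = 72/6 = 12; σ²_A = ((25−7)/6)² = 9.000
te_B = (2 + 4·3 + 4)/6 = 18/6 = 3; σ²_B = ((4−2)/6)² = 0.111
te_C = (7 + 4·13 + 19)/6 = 78/6 = 13; σ²_C = ((19−7)/6)² = 4.000
te_D = (8 + 4·9 + 10)/6 = 54/6 = 9; σ²_D = ((10−8)/6)² = 0.111

Forward pass:
ES_A = 0; EF_A = 12
ES_B = 0; EF_B = 3
ES_C = max(EF_A=12, EF_B=3) = 12; EF_C = 12+13 = 25
ES_D = max(EF_B=3, EF_C=25) = 25; EF_D = 25+9 = 34
Expected project duration μ = 34 days. Critical path: A → C → D.

Variance along critical path = 9.000 + 4.000 + 0.111 = 13.111; σ = √13.111 = 3.621 days.
Z = (41 − 34) / 3.621 = 1.933
P(T ≤ 41) = Φ(1.933) ≈ 0.973

0.973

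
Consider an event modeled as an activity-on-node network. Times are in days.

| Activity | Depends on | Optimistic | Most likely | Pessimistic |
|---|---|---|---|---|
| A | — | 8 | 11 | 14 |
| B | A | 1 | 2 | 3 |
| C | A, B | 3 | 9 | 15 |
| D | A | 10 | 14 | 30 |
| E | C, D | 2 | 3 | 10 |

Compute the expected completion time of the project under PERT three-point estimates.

31 days

te_A = (8 + 4·11 + 14)/6 = 66/6 = 11
te_B = (1 + 4·2 + 3)/6 = 12/6 = 2
te_C = (3 + 4·9 + 15)/6 = 54/6 = 9
te_D = (10 + 4·14 + 30)/6 = 96/6 = 16
te_E = (2 + 4·3 + 10)/6 = 24/6 = 4

Forward pass:
ES_A = 0; EF_A = 11
ES_B = 11; EF_B = 11+2 = 13
ES_C = max(EF_A=11, EF_B=13) = 13; EF_C = 13+9 = 22
ES_D = 11; EF_D = 11+16 = 27
ES_E = max(EF_C=22, EF_D=27) = 27; EF_E = 27+4 = 31
Expected project duration μ = 31 days. Critical path: A → D → E.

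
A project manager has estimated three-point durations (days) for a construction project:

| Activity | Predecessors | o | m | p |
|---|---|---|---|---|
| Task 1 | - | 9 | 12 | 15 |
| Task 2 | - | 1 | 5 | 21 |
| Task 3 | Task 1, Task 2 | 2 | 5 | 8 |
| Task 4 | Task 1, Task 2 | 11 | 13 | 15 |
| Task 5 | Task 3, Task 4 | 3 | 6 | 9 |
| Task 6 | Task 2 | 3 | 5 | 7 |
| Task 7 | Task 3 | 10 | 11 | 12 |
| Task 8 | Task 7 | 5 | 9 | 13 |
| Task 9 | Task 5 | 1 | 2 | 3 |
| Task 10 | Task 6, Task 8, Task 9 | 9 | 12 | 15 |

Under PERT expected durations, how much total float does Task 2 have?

5 days

te_Task 1 = (9 + 4·12 + 15)/6 = 72/6 = 12
te_Task 2 = (1 + 4·5 + 21)/6 = 42/6 = 7
te_Task 3 = (2 + 4·5 + 8)/6 = 30/6 = 5
te_Task 4 = (11 + 4·13 + 15)/6 = 78/6 = 13
te_Task 5 = (3 + 4·6 + 9)/6 = 36/6 = 6
te_Task 6 = (3 + 4·5 + 7)/6 = 30/6 = 5
te_Task 7 = (10 + 4·11 + 12)/6 = 66/6 = 11
te_Task 8 = (5 + 4·9 + 13)/6 = 54/6 = 9
te_Task 9 = (1 + 4·2 + 3)/6 = 12/6 = 2
te_Task 10 = (9 + 4·12 + 15)/6 = 72/6 = 12

Forward pass:
ES_Task 1 = 0; EF_Task 1 = 12
ES_Task 2 = 0; EF_Task 2 = 7
ES_Task 3 = max(EF_Task 1=12, EF_Task 2=7) = 12; EF_Task 3 = 12+5 = 17
ES_Task 4 = max(EF_Task 1=12, EF_Task 2=7) = 12; EF_Task 4 = 12+13 = 25
ES_Task 5 = max(EF_Task 3=17, EF_Task 4=25) = 25; EF_Task 5 = 25+6 = 31
ES_Task 6 = 7; EF_Task 6 = 7+5 = 12
ES_Task 7 = 17; EF_Task 7 = 17+11 = 28
ES_Task 8 = 28; EF_Task 8 = 28+9 = 37
ES_Task 9 = 31; EF_Task 9 = 31+2 = 33
ES_Task 10 = max(EF_Task 6=12, EF_Task 8=37, EF_Task 9=33) = 37; EF_Task 10 = 37+12 = 49
Expected project duration μ = 49 days. Critical path: Task 1 → Task 3 → Task 7 → Task 8 → Task 10.

Backward pass:
LF_Task 10 = 49; LS_Task 10 = 49−12 = 37
LF_Task 9 = LS_Task 10 = 37; LS_Task 9 = 37−2 = 35
LF_Task 8 = LS_Task 10 = 37; LS_Task 8 = 37−9 = 28
LF_Task 7 = LS_Task 8 = 28; LS_Task 7 = 28−11 = 17
LF_Task 6 = LS_Task 10 = 37; LS_Task 6 = 37−5 = 32
LF_Task 5 = LS_Task 9 = 35; LS_Task 5 = 35−6 = 29
LF_Task 4 = LS_Task 5 = 29; LS_Task 4 = 29−13 = 16
LF_Task 3 = min(LS_Task 5=29, LS_Task 7=17) = 17; LS_Task 3 = 17−5 = 12
LF_Task 2 = min(LS_Task 3=12, LS_Task 4=16, LS_Task 6=32) = 12; LS_Task 2 = 12−7 = 5
LF_Task 1 = min(LS_Task 3=12, LS_Task 4=16) = 12; LS_Task 1 = 12−12 = 0
Slack_Task 2 = LS_Task 2 − ES_Task 2 = 5 − 0 = 5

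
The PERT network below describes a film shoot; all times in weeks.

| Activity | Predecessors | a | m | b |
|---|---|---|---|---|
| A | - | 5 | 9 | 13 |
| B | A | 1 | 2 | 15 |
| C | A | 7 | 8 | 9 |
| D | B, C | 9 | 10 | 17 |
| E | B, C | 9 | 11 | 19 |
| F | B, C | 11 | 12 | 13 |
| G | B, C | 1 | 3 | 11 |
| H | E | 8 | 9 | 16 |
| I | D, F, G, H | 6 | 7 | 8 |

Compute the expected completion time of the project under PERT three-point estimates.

46 weeks

te_A = (5 + 4·9 + 13)/6 = 54/6 = 9
te_B = (1 + 4·2 + 15)/6 = 24/6 = 4
te_C = (7 + 4·8 + 9)/6 = 48/6 = 8
te_D = (9 + 4·10 + 17)/6 = 66/6 = 11
te_E = (9 + 4·11 + 19)/6 = 72/6 = 12
te_F = (11 + 4·12 + 13)/6 = 72/6 = 12
te_G = (1 + 4·3 + 11)/6 = 24/6 = 4
te_H = (8 + 4·9 + 16)/6 = 60/6 = 10
te_I = (6 + 4·7 + 8)/6 = 42/6 = 7

Forward pass:
ES_A = 0; EF_A = 9
ES_B = 9; EF_B = 9+4 = 13
ES_C = 9; EF_C = 9+8 = 17
ES_D = max(EF_B=13, EF_C=17) = 17; EF_D = 17+11 = 28
ES_E = max(EF_B=13, EF_C=17) = 17; EF_E = 17+12 = 29
ES_F = max(EF_B=13, EF_C=17) = 17; EF_F = 17+12 = 29
ES_G = max(EF_B=13, EF_C=17) = 17; EF_G = 17+4 = 21
ES_H = 29; EF_H = 29+10 = 39
ES_I = max(EF_D=28, EF_F=29, EF_G=21, EF_H=39) = 39; EF_I = 39+7 = 46
Expected project duration μ = 46 weeks. Critical path: A → C → E → H → I.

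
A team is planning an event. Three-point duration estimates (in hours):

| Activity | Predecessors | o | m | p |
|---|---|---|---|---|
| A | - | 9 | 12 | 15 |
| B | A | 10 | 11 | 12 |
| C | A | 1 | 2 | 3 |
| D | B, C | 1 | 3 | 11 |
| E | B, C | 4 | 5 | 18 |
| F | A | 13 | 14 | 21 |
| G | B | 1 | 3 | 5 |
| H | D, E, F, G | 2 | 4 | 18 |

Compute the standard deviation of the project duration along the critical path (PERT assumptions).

3.70 hours

te_A = (9 + 4·12 + 15)/6 = 72/6 = 12; σ²_A = ((15−9)/6)² = 1.000
te_B = (10 + 4·11 + 12)/6 = 66/6 = 11; σ²_B = ((12−10)/6)² = 0.111
te_C = (1 + 4·2 + 3)/6 = 12/6 = 2; σ²_C = ((3−1)/6)² = 0.111
te_D = (1 + 4·3 + 11)/6 = 24/6 = 4; σ²_D = ((11−1)/6)² = 2.778
te_E = (4 + 4·5 + 18)/6 = 42/6 = 7; σ²_E = ((18−4)/6)² = 5.444
te_F = (13 + 4·14 + 21)/6 = 90/6 = 15; σ²_F = ((21−13)/6)² = 1.778
te_G = (1 + 4·3 + 5)/6 = 18/6 = 3; σ²_G = ((5−1)/6)² = 0.444
te_H = (2 + 4·4 + 18)/6 = 36/6 = 6; σ²_H = ((18−2)/6)² = 7.111

Forward pass:
ES_A = 0; EF_A = 12
ES_B = 12; EF_B = 12+11 = 23
ES_C = 12; EF_C = 12+2 = 14
ES_D = max(EF_B=23, EF_C=14) = 23; EF_D = 23+4 = 27
ES_E = max(EF_B=23, EF_C=14) = 23; EF_E = 23+7 = 30
ES_F = 12; EF_F = 12+15 = 27
ES_G = 23; EF_G = 23+3 = 26
ES_H = max(EF_D=27, EF_E=30, EF_F=27, EF_G=26) = 30; EF_H = 30+6 = 36
Expected project duration μ = 36 hours. Critical path: A → B → E → H.

Variance along critical path = 1.000 + 0.111 + 5.444 + 7.111 = 13.667
σ = √13.667 = 3.697 hours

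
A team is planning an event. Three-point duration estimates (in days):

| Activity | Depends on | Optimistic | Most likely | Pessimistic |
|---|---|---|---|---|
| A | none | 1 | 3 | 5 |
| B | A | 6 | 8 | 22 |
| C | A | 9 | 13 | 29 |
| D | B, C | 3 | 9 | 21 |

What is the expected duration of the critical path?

te_A = (1 + 4·3 + 5)/6 = 18/6 = 3
te_B = (6 + 4·8 + 22)/6 = 60/6 = 10
te_C = (9 + 4·13 + 29)/6 = 90/6 = 15
te_D = (3 + 4·9 + 21)/6 = 60/6 = 10

Forward pass:
ES_A = 0; EF_A = 3
ES_B = 3; EF_B = 3+10 = 13
ES_C = 3; EF_C = 3+15 = 18
ES_D = max(EF_B=13, EF_C=18) = 18; EF_D = 18+10 = 28
Expected project duration μ = 28 days. Critical path: A → C → D.

28 days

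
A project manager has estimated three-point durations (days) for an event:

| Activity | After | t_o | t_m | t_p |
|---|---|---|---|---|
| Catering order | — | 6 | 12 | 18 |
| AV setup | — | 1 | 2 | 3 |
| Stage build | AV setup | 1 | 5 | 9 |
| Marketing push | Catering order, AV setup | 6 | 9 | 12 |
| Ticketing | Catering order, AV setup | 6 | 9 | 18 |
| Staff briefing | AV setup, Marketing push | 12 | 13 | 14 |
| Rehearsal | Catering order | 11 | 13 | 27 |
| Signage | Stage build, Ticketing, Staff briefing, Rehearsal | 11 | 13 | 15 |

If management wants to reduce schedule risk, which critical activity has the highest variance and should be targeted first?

Catering order

te_Catering order = (6 + 4·12 + 18)/6 = 72/6 = 12; σ²_Catering order = ((18−6)/6)² = 4.000
te_AV setup = (1 + 4·2 + 3)/6 = 12/6 = 2; σ²_AV setup = ((3−1)/6)² = 0.111
te_Stage build = (1 + 4·5 + 9)/6 = 30/6 = 5; σ²_Stage build = ((9−1)/6)² = 1.778
te_Marketing push = (6 + 4·9 + 12)/6 = 54/6 = 9; σ²_Marketing push = ((12−6)/6)² = 1.000
te_Ticketing = (6 + 4·9 + 18)/6 = 60/6 = 10; σ²_Ticketing = ((18−6)/6)² = 4.000
te_Staff briefing = (12 + 4·13 + 14)/6 = 78/6 = 13; σ²_Staff briefing = ((14−12)/6)² = 0.111
te_Rehearsal = (11 + 4·13 + 27)/6 = 90/6 = 15; σ²_Rehearsal = ((27−11)/6)² = 7.111
te_Signage = (11 + 4·13 + 15)/6 = 78/6 = 13; σ²_Signage = ((15−11)/6)² = 0.444

Forward pass:
ES_Catering order = 0; EF_Catering order = 12
ES_AV setup = 0; EF_AV setup = 2
ES_Stage build = 2; EF_Stage build = 2+5 = 7
ES_Marketing push = max(EF_Catering order=12, EF_AV setup=2) = 12; EF_Marketing push = 12+9 = 21
ES_Ticketing = max(EF_Catering order=12, EF_AV setup=2) = 12; EF_Ticketing = 12+10 = 22
ES_Staff briefing = max(EF_AV setup=2, EF_Marketing push=21) = 21; EF_Staff briefing = 21+13 = 34
ES_Rehearsal = 12; EF_Rehearsal = 12+15 = 27
ES_Signage = max(EF_Stage build=7, EF_Ticketing=22, EF_Staff briefing=34, EF_Rehearsal=27) = 34; EF_Signage = 34+13 = 47
Expected project duration μ = 47 days. Critical path: Catering order → Marketing push → Staff briefing → Signage.

Variances on critical path: σ²_Catering order=4.000, σ²_Marketing push=1.000, σ²_Staff briefing=0.111, σ²_Signage=0.444.
Largest is σ²_Catering order = 4.000.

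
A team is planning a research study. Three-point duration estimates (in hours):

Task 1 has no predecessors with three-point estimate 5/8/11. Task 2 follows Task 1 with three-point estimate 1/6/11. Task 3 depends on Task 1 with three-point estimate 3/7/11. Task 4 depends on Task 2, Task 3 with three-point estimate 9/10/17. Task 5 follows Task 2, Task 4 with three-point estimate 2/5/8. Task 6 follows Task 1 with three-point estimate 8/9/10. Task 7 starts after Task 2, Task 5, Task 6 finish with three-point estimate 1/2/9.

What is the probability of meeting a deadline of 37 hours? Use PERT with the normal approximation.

0.866

te_Task 1 = (5 + 4·8 + 11)/6 = 48/6 = 8; σ²_Task 1 = ((11−5)/6)² = 1.000
te_Task 2 = (1 + 4·6 + 11)/6 = 36/6 = 6; σ²_Task 2 = ((11−1)/6)² = 2.778
te_Task 3 = (3 + 4·7 + 11)/6 = 42/6 = 7; σ²_Task 3 = ((11−3)/6)² = 1.778
te_Task 4 = (9 + 4·10 + 17)/6 = 66/6 = 11; σ²_Task 4 = ((17−9)/6)² = 1.778
te_Task 5 = (2 + 4·5 + 8)/6 = 30/6 = 5; σ²_Task 5 = ((8−2)/6)² = 1.000
te_Task 6 = (8 + 4·9 + 10)/6 = 54/6 = 9; σ²_Task 6 = ((10−8)/6)² = 0.111
te_Task 7 = (1 + 4·2 + 9)/6 = 18/6 = 3; σ²_Task 7 = ((9−1)/6)² = 1.778

Forward pass:
ES_Task 1 = 0; EF_Task 1 = 8
ES_Task 2 = 8; EF_Task 2 = 8+6 = 14
ES_Task 3 = 8; EF_Task 3 = 8+7 = 15
ES_Task 4 = max(EF_Task 2=14, EF_Task 3=15) = 15; EF_Task 4 = 15+11 = 26
ES_Task 5 = max(EF_Task 2=14, EF_Task 4=26) = 26; EF_Task 5 = 26+5 = 31
ES_Task 6 = 8; EF_Task 6 = 8+9 = 17
ES_Task 7 = max(EF_Task 2=14, EF_Task 5=31, EF_Task 6=17) = 31; EF_Task 7 = 31+3 = 34
Expected project duration μ = 34 hours. Critical path: Task 1 → Task 3 → Task 4 → Task 5 → Task 7.

Variance along critical path = 1.000 + 1.778 + 1.778 + 1.000 + 1.778 = 7.333; σ = √7.333 = 2.708 hours.
Z = (37 − 34) / 2.708 = 1.108
P(T ≤ 37) = Φ(1.108) ≈ 0.866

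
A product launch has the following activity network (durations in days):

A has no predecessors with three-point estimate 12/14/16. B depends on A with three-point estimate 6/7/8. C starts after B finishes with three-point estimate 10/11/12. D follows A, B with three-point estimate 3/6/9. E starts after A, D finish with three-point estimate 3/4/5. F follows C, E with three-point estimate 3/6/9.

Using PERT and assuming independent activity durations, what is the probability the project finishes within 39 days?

te_A = (12 + 4·14 + 16)/6 = 84/6 = 14; σ²_A = ((16−12)/6)² = 0.444
te_B = (6 + 4·7 + 8)/6 = 42/6 = 7; σ²_B = ((8−6)/6)² = 0.111
te_C = (10 + 4·11 + 12)/6 = 66/6 = 11; σ²_C = ((12−10)/6)² = 0.111
te_D = (3 + 4·6 + 9)/6 = 36/6 = 6; σ²_D = ((9−3)/6)² = 1.000
te_E = (3 + 4·4 + 5)/6 = 24/6 = 4; σ²_E = ((5−3)/6)² = 0.111
te_F = (3 + 4·6 + 9)/6 = 36/6 = 6; σ²_F = ((9−3)/6)² = 1.000

Forward pass:
ES_A = 0; EF_A = 14
ES_B = 14; EF_B = 14+7 = 21
ES_C = 21; EF_C = 21+11 = 32
ES_D = max(EF_A=14, EF_B=21) = 21; EF_D = 21+6 = 27
ES_E = max(EF_A=14, EF_D=27) = 27; EF_E = 27+4 = 31
ES_F = max(EF_C=32, EF_E=31) = 32; EF_F = 32+6 = 38
Expected project duration μ = 38 days. Critical path: A → B → C → F.

Variance along critical path = 0.444 + 0.111 + 0.111 + 1.000 = 1.667; σ = √1.667 = 1.291 days.
Z = (39 − 38) / 1.291 = 0.775
P(T ≤ 39) = Φ(0.775) ≈ 0.781

0.781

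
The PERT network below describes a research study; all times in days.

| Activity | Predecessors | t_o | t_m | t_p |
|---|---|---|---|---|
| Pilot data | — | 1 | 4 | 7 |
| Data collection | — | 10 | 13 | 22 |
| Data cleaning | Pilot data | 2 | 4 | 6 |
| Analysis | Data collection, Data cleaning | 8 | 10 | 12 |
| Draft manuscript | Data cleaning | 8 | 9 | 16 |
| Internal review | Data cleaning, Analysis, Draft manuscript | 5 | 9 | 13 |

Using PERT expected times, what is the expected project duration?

33 days

te_Pilot data = (1 + 4·4 + 7)/6 = 24/6 = 4
te_Data collection = (10 + 4·13 + 22)/6 = 84/6 = 14
te_Data cleaning = (2 + 4·4 + 6)/6 = 24/6 = 4
te_Analysis = (8 + 4·10 + 12)/6 = 60/6 = 10
te_Draft manuscript = (8 + 4·9 + 16)/6 = 60/6 = 10
te_Internal review = (5 + 4·9 + 13)/6 = 54/6 = 9

Forward pass:
ES_Pilot data = 0; EF_Pilot data = 4
ES_Data collection = 0; EF_Data collection = 14
ES_Data cleaning = 4; EF_Data cleaning = 4+4 = 8
ES_Analysis = max(EF_Data collection=14, EF_Data cleaning=8) = 14; EF_Analysis = 14+10 = 24
ES_Draft manuscript = 8; EF_Draft manuscript = 8+10 = 18
ES_Internal review = max(EF_Data cleaning=8, EF_Analysis=24, EF_Draft manuscript=18) = 24; EF_Internal review = 24+9 = 33
Expected project duration μ = 33 days. Critical path: Data collection → Analysis → Internal review.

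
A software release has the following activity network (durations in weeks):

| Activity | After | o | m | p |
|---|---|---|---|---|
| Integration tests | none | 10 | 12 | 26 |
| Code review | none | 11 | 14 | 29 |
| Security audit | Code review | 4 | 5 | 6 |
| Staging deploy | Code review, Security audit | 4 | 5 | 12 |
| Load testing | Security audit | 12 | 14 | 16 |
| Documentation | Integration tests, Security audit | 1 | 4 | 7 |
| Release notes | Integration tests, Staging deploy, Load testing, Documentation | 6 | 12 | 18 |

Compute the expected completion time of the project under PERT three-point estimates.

te_Integration tests = (10 + 4·12 + 26)/6 = 84/6 = 14
te_Code review = (11 + 4·14 + 29)/6 = 96/6 = 16
te_Security audit = (4 + 4·5 + 6)/6 = 30/6 = 5
te_Staging deploy = (4 + 4·5 + 12)/6 = 36/6 = 6
te_Load testing = (12 + 4·14 + 16)/6 = 84/6 = 14
te_Documentation = (1 + 4·4 + 7)/6 = 24/6 = 4
te_Release notes = (6 + 4·12 + 18)/6 = 72/6 = 12

Forward pass:
ES_Integration tests = 0; EF_Integration tests = 14
ES_Code review = 0; EF_Code review = 16
ES_Security audit = 16; EF_Security audit = 16+5 = 21
ES_Staging deploy = max(EF_Code review=16, EF_Security audit=21) = 21; EF_Staging deploy = 21+6 = 27
ES_Load testing = 21; EF_Load testing = 21+14 = 35
ES_Documentation = max(EF_Integration tests=14, EF_Security audit=21) = 21; EF_Documentation = 21+4 = 25
ES_Release notes = max(EF_Integration tests=14, EF_Staging deploy=27, EF_Load testing=35, EF_Documentation=25) = 35; EF_Release notes = 35+12 = 47
Expected project duration μ = 47 weeks. Critical path: Code review → Security audit → Load testing → Release notes.

47 weeks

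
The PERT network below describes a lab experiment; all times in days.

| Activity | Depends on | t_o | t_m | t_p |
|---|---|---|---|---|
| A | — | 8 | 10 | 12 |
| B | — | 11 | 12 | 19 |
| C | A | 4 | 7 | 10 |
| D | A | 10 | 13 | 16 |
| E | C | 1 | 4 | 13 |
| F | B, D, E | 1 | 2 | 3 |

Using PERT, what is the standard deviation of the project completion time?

te_A = (8 + 4·10 + 12)/6 = 60/6 = 10; σ²_A = ((12−8)/6)² = 0.444
te_B = (11 + 4·12 + 19)/6 = 78/6 = 13; σ²_B = ((19−11)/6)² = 1.778
te_C = (4 + 4·7 + 10)/6 = 42/6 = 7; σ²_C = ((10−4)/6)² = 1.000
te_D = (10 + 4·13 + 16)/6 = 78/6 = 13; σ²_D = ((16−10)/6)² = 1.000
te_E = (1 + 4·4 + 13)/6 = 30/6 = 5; σ²_E = ((13−1)/6)² = 4.000
te_F = (1 + 4·2 + 3)/6 = 12/6 = 2; σ²_F = ((3−1)/6)² = 0.111

Forward pass:
ES_A = 0; EF_A = 10
ES_B = 0; EF_B = 13
ES_C = 10; EF_C = 10+7 = 17
ES_D = 10; EF_D = 10+13 = 23
ES_E = 17; EF_E = 17+5 = 22
ES_F = max(EF_B=13, EF_D=23, EF_E=22) = 23; EF_F = 23+2 = 25
Expected project duration μ = 25 days. Critical path: A → D → F.

Variance along critical path = 0.444 + 1.000 + 0.111 = 1.556
σ = √1.556 = 1.247 days

1.25 days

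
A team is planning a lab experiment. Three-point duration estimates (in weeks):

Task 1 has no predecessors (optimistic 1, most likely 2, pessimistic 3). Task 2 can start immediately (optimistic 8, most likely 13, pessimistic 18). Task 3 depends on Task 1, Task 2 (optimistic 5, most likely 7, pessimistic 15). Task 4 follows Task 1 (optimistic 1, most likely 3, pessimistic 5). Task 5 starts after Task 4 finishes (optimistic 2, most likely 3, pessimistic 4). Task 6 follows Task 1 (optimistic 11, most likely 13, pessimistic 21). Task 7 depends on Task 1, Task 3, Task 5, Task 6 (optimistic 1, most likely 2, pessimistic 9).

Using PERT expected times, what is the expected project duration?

24 weeks

te_Task 1 = (1 + 4·2 + 3)/6 = 12/6 = 2
te_Task 2 = (8 + 4·13 + 18)/6 = 78/6 = 13
te_Task 3 = (5 + 4·7 + 15)/6 = 48/6 = 8
te_Task 4 = (1 + 4·3 + 5)/6 = 18/6 = 3
te_Task 5 = (2 + 4·3 + 4)/6 = 18/6 = 3
te_Task 6 = (11 + 4·13 + 21)/6 = 84/6 = 14
te_Task 7 = (1 + 4·2 + 9)/6 = 18/6 = 3

Forward pass:
ES_Task 1 = 0; EF_Task 1 = 2
ES_Task 2 = 0; EF_Task 2 = 13
ES_Task 3 = max(EF_Task 1=2, EF_Task 2=13) = 13; EF_Task 3 = 13+8 = 21
ES_Task 4 = 2; EF_Task 4 = 2+3 = 5
ES_Task 5 = 5; EF_Task 5 = 5+3 = 8
ES_Task 6 = 2; EF_Task 6 = 2+14 = 16
ES_Task 7 = max(EF_Task 1=2, EF_Task 3=21, EF_Task 5=8, EF_Task 6=16) = 21; EF_Task 7 = 21+3 = 24
Expected project duration μ = 24 weeks. Critical path: Task 2 → Task 3 → Task 7.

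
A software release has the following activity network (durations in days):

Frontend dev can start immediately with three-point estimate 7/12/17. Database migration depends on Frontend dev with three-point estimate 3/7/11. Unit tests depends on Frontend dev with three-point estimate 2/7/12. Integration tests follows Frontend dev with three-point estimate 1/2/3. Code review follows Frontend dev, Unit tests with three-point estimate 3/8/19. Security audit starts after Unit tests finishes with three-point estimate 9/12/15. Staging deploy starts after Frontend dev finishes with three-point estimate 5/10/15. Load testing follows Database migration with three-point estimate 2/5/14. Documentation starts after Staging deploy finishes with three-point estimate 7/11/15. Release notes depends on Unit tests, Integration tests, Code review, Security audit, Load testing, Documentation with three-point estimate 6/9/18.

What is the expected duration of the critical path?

43 days

te_Frontend dev = (7 + 4·12 + 17)/6 = 72/6 = 12
te_Database migration = (3 + 4·7 + 11)/6 = 42/6 = 7
te_Unit tests = (2 + 4·7 + 12)/6 = 42/6 = 7
te_Integration tests = (1 + 4·2 + 3)/6 = 12/6 = 2
te_Code review = (3 + 4·8 + 19)/6 = 54/6 = 9
te_Security audit = (9 + 4·12 + 15)/6 = 72/6 = 12
te_Staging deploy = (5 + 4·10 + 15)/6 = 60/6 = 10
te_Load testing = (2 + 4·5 + 14)/6 = 36/6 = 6
te_Documentation = (7 + 4·11 + 15)/6 = 66/6 = 11
te_Release notes = (6 + 4·9 + 18)/6 = 60/6 = 10

Forward pass:
ES_Frontend dev = 0; EF_Frontend dev = 12
ES_Database migration = 12; EF_Database migration = 12+7 = 19
ES_Unit tests = 12; EF_Unit tests = 12+7 = 19
ES_Integration tests = 12; EF_Integration tests = 12+2 = 14
ES_Code review = max(EF_Frontend dev=12, EF_Unit tests=19) = 19; EF_Code review = 19+9 = 28
ES_Security audit = 19; EF_Security audit = 19+12 = 31
ES_Staging deploy = 12; EF_Staging deploy = 12+10 = 22
ES_Load testing = 19; EF_Load testing = 19+6 = 25
ES_Documentation = 22; EF_Documentation = 22+11 = 33
ES_Release notes = max(EF_Unit tests=19, EF_Integration tests=14, EF_Code review=28, EF_Security audit=31, EF_Load testing=25, EF_Documentation=33) = 33; EF_Release notes = 33+10 = 43
Expected project duration μ = 43 days. Critical path: Frontend dev → Staging deploy → Documentation → Release notes.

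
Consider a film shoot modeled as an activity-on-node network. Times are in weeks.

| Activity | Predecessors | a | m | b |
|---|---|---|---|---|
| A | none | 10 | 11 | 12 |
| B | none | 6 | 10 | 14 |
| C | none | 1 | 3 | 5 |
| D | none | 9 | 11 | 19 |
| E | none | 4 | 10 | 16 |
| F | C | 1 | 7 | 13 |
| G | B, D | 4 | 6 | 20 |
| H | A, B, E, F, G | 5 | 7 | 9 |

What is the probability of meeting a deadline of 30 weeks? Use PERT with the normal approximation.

0.825

te_A = (10 + 4·11 + 12)/6 = 66/6 = 11; σ²_A = ((12−10)/6)² = 0.111
te_B = (6 + 4·10 + 14)/6 = 60/6 = 10; σ²_B = ((14−6)/6)² = 1.778
te_C = (1 + 4·3 + 5)/6 = 18/6 = 3; σ²_C = ((5−1)/6)² = 0.444
te_D = (9 + 4·11 + 19)/6 = 72/6 = 12; σ²_D = ((19−9)/6)² = 2.778
te_E = (4 + 4·10 + 16)/6 = 60/6 = 10; σ²_E = ((16−4)/6)² = 4.000
te_F = (1 + 4·7 + 13)/6 = 42/6 = 7; σ²_F = ((13−1)/6)² = 4.000
te_G = (4 + 4·6 + 20)/6 = 48/6 = 8; σ²_G = ((20−4)/6)² = 7.111
te_H = (5 + 4·7 + 9)/6 = 42/6 = 7; σ²_H = ((9−5)/6)² = 0.444

Forward pass:
ES_A = 0; EF_A = 11
ES_B = 0; EF_B = 10
ES_C = 0; EF_C = 3
ES_D = 0; EF_D = 12
ES_E = 0; EF_E = 10
ES_F = 3; EF_F = 3+7 = 10
ES_G = max(EF_B=10, EF_D=12) = 12; EF_G = 12+8 = 20
ES_H = max(EF_A=11, EF_B=10, EF_E=10, EF_F=10, EF_G=20) = 20; EF_H = 20+7 = 27
Expected project duration μ = 27 weeks. Critical path: D → G → H.

Variance along critical path = 2.778 + 7.111 + 0.444 = 10.333; σ = √10.333 = 3.215 weeks.
Z = (30 − 27) / 3.215 = 0.933
P(T ≤ 30) = Φ(0.933) ≈ 0.825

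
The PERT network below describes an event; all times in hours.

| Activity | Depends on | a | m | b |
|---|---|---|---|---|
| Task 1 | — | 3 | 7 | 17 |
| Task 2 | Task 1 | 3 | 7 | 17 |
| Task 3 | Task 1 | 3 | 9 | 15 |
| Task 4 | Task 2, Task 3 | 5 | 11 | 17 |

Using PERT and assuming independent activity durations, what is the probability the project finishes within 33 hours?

te_Task 1 = (3 + 4·7 + 17)/6 = 48/6 = 8; σ²_Task 1 = ((17−3)/6)² = 5.444
te_Task 2 = (3 + 4·7 + 17)/6 = 48/6 = 8; σ²_Task 2 = ((17−3)/6)² = 5.444
te_Task 3 = (3 + 4·9 + 15)/6 = 54/6 = 9; σ²_Task 3 = ((15−3)/6)² = 4.000
te_Task 4 = (5 + 4·11 + 17)/6 = 66/6 = 11; σ²_Task 4 = ((17−5)/6)² = 4.000

Forward pass:
ES_Task 1 = 0; EF_Task 1 = 8
ES_Task 2 = 8; EF_Task 2 = 8+8 = 16
ES_Task 3 = 8; EF_Task 3 = 8+9 = 17
ES_Task 4 = max(EF_Task 2=16, EF_Task 3=17) = 17; EF_Task 4 = 17+11 = 28
Expected project duration μ = 28 hours. Critical path: Task 1 → Task 3 → Task 4.

Variance along critical path = 5.444 + 4.000 + 4.000 = 13.444; σ = √13.444 = 3.667 hours.
Z = (33 − 28) / 3.667 = 1.364
P(T ≤ 33) = Φ(1.364) ≈ 0.914

0.914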